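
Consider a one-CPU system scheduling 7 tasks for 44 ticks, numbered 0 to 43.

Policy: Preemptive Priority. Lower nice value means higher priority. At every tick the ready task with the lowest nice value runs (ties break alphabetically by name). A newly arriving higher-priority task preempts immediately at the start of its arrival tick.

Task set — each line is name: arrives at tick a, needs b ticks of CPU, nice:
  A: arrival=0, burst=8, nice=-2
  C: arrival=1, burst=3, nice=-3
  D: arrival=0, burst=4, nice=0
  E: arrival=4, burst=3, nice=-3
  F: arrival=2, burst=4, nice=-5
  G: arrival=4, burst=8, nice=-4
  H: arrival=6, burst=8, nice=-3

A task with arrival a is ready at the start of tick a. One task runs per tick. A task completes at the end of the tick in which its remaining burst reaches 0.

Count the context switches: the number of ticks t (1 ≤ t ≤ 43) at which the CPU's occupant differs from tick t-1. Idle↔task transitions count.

t=0: ready={A,D} → run A
t=1: ready={A,C,D} → run C
t=2: ready={A,C,D,F} → run F
t=3: ready={A,C,D,F} → run F
t=4: ready={A,C,D,E,F,G} → run F
t=5: ready={A,C,D,E,F,G} → run F
t=6: ready={A,C,D,E,G,H} → run G
t=7: ready={A,C,D,E,G,H} → run G
t=8: ready={A,C,D,E,G,H} → run G
t=9: ready={A,C,D,E,G,H} → run G
t=10: ready={A,C,D,E,G,H} → run G
t=11: ready={A,C,D,E,G,H} → run G
t=12: ready={A,C,D,E,G,H} → run G
t=13: ready={A,C,D,E,G,H} → run G
t=14: ready={A,C,D,E,H} → run C
t=15: ready={A,C,D,E,H} → run C
t=16: ready={A,D,E,H} → run E
t=17: ready={A,D,E,H} → run E
t=18: ready={A,D,E,H} → run E
t=19: ready={A,D,H} → run H
t=20: ready={A,D,H} → run H
t=21: ready={A,D,H} → run H
t=22: ready={A,D,H} → run H
t=23: ready={A,D,H} → run H
t=24: ready={A,D,H} → run H
t=25: ready={A,D,H} → run H
t=26: ready={A,D,H} → run H
t=27: ready={A,D} → run A
t=28: ready={A,D} → run A
t=29: ready={A,D} → run A
t=30: ready={A,D} → run A
t=31: ready={A,D} → run A
t=32: ready={A,D} → run A
t=33: ready={A,D} → run A
t=34: ready={D} → run D
t=35: ready={D} → run D
t=36: ready={D} → run D
t=37: ready={D} → run D
t=38: (idle)
t=39: (idle)
t=40: (idle)
t=41: (idle)
t=42: (idle)
t=43: (idle)

context switches = 9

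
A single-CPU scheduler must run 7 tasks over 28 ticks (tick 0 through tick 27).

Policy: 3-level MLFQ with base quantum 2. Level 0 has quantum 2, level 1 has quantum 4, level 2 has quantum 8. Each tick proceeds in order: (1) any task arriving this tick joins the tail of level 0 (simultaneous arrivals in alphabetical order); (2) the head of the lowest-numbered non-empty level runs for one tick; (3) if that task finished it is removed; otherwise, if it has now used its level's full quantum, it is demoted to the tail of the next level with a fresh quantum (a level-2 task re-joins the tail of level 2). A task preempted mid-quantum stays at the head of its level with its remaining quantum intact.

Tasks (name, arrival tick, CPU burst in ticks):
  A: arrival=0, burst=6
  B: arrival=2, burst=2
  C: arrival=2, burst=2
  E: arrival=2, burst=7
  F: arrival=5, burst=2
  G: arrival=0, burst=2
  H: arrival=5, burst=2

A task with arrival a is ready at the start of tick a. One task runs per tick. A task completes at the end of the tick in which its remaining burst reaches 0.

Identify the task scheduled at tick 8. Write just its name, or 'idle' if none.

running at tick 8 = E

t=0: L0/L1/L2 = AG/-/- → run A
t=1: L0/L1/L2 = AG/-/- → run A
t=2: L0/L1/L2 = GBCE/A/- → run G
t=3: L0/L1/L2 = GBCE/A/- → run G
t=4: L0/L1/L2 = BCE/A/- → run B
t=5: L0/L1/L2 = BCEFH/A/- → run B
t=6: L0/L1/L2 = CEFH/A/- → run C
t=7: L0/L1/L2 = CEFH/A/- → run C
t=8: L0/L1/L2 = EFH/A/- → run E
t=9: L0/L1/L2 = EFH/A/- → run E
t=10: L0/L1/L2 = FH/AE/- → run F
t=11: L0/L1/L2 = FH/AE/- → run F
t=12: L0/L1/L2 = H/AE/- → run H
t=13: L0/L1/L2 = H/AE/- → run H
t=14: L0/L1/L2 = -/AE/- → run A
t=15: L0/L1/L2 = -/AE/- → run A
t=16: L0/L1/L2 = -/AE/- → run A
t=17: L0/L1/L2 = -/AE/- → run A
t=18: L0/L1/L2 = -/E/- → run E
t=19: L0/L1/L2 = -/E/- → run E
t=20: L0/L1/L2 = -/E/- → run E
t=21: L0/L1/L2 = -/E/- → run E
t=22: L0/L1/L2 = -/-/E → run E
t=23: (idle)
t=24: (idle)
t=25: (idle)
t=26: (idle)
t=27: (idle)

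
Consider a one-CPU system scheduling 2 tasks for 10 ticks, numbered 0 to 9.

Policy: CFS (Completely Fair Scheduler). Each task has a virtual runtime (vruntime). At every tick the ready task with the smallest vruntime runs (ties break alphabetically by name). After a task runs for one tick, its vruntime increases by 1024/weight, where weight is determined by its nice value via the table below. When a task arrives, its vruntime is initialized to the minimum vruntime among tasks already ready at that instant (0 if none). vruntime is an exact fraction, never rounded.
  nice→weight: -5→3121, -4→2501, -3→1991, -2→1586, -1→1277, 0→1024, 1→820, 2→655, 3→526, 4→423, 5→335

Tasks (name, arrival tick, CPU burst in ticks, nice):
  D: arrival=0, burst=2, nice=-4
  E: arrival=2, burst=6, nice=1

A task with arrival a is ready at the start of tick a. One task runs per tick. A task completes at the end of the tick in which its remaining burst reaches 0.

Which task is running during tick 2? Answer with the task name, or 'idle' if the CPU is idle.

t=0: vr[D=0] → run D
t=1: vr[D=1024/2501] → run D
t=2: vr[E=0] → run E
t=3: vr[E=256/205] → run E
t=4: vr[E=512/205] → run E
t=5: vr[E=768/205] → run E
t=6: vr[E=1024/205] → run E
t=7: vr[E=256/41] → run E
t=8: (idle)
t=9: (idle)

running at tick 2 = E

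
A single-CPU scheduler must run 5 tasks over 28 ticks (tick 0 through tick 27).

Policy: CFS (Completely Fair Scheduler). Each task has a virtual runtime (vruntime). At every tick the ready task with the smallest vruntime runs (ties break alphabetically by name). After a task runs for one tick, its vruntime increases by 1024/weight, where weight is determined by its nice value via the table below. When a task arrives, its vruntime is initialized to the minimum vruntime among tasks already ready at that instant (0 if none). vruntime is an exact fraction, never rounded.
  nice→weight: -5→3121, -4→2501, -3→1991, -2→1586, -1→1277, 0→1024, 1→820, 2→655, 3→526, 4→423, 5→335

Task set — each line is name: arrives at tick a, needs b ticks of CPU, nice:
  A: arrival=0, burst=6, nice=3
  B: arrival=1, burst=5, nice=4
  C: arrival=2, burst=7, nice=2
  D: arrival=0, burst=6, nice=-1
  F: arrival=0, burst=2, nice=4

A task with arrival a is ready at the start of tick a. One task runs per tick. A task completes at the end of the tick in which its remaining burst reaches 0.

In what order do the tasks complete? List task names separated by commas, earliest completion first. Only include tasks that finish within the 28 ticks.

completion order = F, D, C, B, A

t=0: vr[A=0 D=0 F=0] → run A
t=1: vr[A=512/263 B=0 D=0 F=0] → run B
t=2: vr[A=512/263 B=1024/423 C=0 D=0 F=0] → run C
t=3: vr[A=512/263 B=1024/423 C=1024/655 D=0 F=0] → run D
t=4: vr[A=512/263 B=1024/423 C=1024/655 D=1024/1277 F=0] → run F
t=5: vr[A=512/263 B=1024/423 C=1024/655 D=1024/1277 F=1024/423] → run D
t=6: vr[A=512/263 B=1024/423 C=1024/655 D=2048/1277 F=1024/423] → run C
t=7: vr[A=512/263 B=1024/423 C=2048/655 D=2048/1277 F=1024/423] → run D
t=8: vr[A=512/263 B=1024/423 C=2048/655 D=3072/1277 F=1024/423] → run A
t=9: vr[A=1024/263 B=1024/423 C=2048/655 D=3072/1277 F=1024/423] → run D
t=10: vr[A=1024/263 B=1024/423 C=2048/655 D=4096/1277 F=1024/423] → run B
t=11: vr[A=1024/263 B=2048/423 C=2048/655 D=4096/1277 F=1024/423] → run F
t=12: vr[A=1024/263 B=2048/423 C=2048/655 D=4096/1277] → run C
t=13: vr[A=1024/263 B=2048/423 C=3072/655 D=4096/1277] → run D
t=14: vr[A=1024/263 B=2048/423 C=3072/655 D=5120/1277] → run A
t=15: vr[A=1536/263 B=2048/423 C=3072/655 D=5120/1277] → run D
t=16: vr[A=1536/263 B=2048/423 C=3072/655] → run C
t=17: vr[A=1536/263 B=2048/423 C=4096/655] → run B
t=18: vr[A=1536/263 B=1024/141 C=4096/655] → run A
t=19: vr[A=2048/263 B=1024/141 C=4096/655] → run C
t=20: vr[A=2048/263 B=1024/141 C=1024/131] → run B
t=21: vr[A=2048/263 B=4096/423 C=1024/131] → run A
t=22: vr[A=2560/263 B=4096/423 C=1024/131] → run C
t=23: vr[A=2560/263 B=4096/423 C=6144/655] → run C
t=24: vr[A=2560/263 B=4096/423] → run B
t=25: vr[A=2560/263] → run A
t=26: (idle)
t=27: (idle)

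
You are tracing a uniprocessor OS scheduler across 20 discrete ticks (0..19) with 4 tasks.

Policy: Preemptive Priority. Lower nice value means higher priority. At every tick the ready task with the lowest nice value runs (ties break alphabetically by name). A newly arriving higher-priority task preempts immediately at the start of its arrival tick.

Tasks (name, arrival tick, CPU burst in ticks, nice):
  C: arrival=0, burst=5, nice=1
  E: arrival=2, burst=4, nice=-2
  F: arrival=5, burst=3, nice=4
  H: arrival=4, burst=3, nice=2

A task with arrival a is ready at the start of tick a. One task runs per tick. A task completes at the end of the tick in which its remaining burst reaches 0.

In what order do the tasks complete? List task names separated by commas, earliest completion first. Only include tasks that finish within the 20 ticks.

t=0: ready={C} → run C
t=1: ready={C} → run C
t=2: ready={C,E} → run E
t=3: ready={C,E} → run E
t=4: ready={C,E,H} → run E
t=5: ready={C,E,F,H} → run E
t=6: ready={C,F,H} → run C
t=7: ready={C,F,H} → run C
t=8: ready={C,F,H} → run C
t=9: ready={F,H} → run H
t=10: ready={F,H} → run H
t=11: ready={F,H} → run H
t=12: ready={F} → run F
t=13: ready={F} → run F
t=14: ready={F} → run F
t=15: (idle)
t=16: (idle)
t=17: (idle)
t=18: (idle)
t=19: (idle)

completion order = E, C, H, F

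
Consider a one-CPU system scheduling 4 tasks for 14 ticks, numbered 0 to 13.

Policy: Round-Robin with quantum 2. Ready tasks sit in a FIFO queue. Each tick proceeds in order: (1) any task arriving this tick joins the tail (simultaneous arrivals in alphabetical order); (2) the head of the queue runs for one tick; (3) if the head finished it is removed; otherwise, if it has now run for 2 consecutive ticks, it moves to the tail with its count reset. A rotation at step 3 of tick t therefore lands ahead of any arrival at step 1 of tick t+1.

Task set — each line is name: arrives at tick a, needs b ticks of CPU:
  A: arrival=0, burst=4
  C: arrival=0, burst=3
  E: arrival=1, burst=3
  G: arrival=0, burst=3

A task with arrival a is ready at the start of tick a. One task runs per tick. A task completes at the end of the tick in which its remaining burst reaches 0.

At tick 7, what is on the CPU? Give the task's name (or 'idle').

running at tick 7 = E

t=0: queue=[A,C,G] q_used=0 → run A
t=1: queue=[A,C,G,E] q_used=1 → run A
t=2: queue=[C,G,E,A] q_used=0 → run C
t=3: queue=[C,G,E,A] q_used=1 → run C
t=4: queue=[G,E,A,C] q_used=0 → run G
t=5: queue=[G,E,A,C] q_used=1 → run G
t=6: queue=[E,A,C,G] q_used=0 → run E
t=7: queue=[E,A,C,G] q_used=1 → run E
t=8: queue=[A,C,G,E] q_used=0 → run A
t=9: queue=[A,C,G,E] q_used=1 → run A
t=10: queue=[C,G,E] q_used=0 → run C
t=11: queue=[G,E] q_used=0 → run G
t=12: queue=[E] q_used=0 → run E
t=13: (idle)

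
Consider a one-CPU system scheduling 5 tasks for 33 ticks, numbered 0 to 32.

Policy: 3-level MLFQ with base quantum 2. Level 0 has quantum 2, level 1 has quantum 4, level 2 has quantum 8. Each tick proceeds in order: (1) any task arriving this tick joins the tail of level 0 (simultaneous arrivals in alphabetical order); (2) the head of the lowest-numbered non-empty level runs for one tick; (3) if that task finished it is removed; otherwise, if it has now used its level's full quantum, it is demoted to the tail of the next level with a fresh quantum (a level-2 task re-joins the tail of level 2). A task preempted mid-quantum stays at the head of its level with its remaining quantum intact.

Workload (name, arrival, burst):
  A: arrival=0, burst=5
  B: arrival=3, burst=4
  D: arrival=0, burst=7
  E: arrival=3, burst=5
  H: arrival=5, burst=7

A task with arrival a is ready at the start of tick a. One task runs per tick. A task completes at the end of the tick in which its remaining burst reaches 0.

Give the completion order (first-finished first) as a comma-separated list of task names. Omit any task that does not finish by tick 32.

t=0: L0/L1/L2 = AD/-/- → run A
t=1: L0/L1/L2 = AD/-/- → run A
t=2: L0/L1/L2 = D/A/- → run D
t=3: L0/L1/L2 = DBE/A/- → run D
t=4: L0/L1/L2 = BE/AD/- → run B
t=5: L0/L1/L2 = BEH/AD/- → run B
t=6: L0/L1/L2 = EH/ADB/- → run E
t=7: L0/L1/L2 = EH/ADB/- → run E
t=8: L0/L1/L2 = H/ADBE/- → run H
t=9: L0/L1/L2 = H/ADBE/- → run H
t=10: L0/L1/L2 = -/ADBEH/- → run A
t=11: L0/L1/L2 = -/ADBEH/- → run A
t=12: L0/L1/L2 = -/ADBEH/- → run A
t=13: L0/L1/L2 = -/DBEH/- → run D
t=14: L0/L1/L2 = -/DBEH/- → run D
t=15: L0/L1/L2 = -/DBEH/- → run D
t=16: L0/L1/L2 = -/DBEH/- → run D
t=17: L0/L1/L2 = -/BEH/D → run B
t=18: L0/L1/L2 = -/BEH/D → run B
t=19: L0/L1/L2 = -/EH/D → run E
t=20: L0/L1/L2 = -/EH/D → run E
t=21: L0/L1/L2 = -/EH/D → run E
t=22: L0/L1/L2 = -/H/D → run H
t=23: L0/L1/L2 = -/H/D → run H
t=24: L0/L1/L2 = -/H/D → run H
t=25: L0/L1/L2 = -/H/D → run H
t=26: L0/L1/L2 = -/-/DH → run D
t=27: L0/L1/L2 = -/-/H → run H
t=28: (idle)
t=29: (idle)
t=30: (idle)
t=31: (idle)
t=32: (idle)

completion order = A, B, E, D, H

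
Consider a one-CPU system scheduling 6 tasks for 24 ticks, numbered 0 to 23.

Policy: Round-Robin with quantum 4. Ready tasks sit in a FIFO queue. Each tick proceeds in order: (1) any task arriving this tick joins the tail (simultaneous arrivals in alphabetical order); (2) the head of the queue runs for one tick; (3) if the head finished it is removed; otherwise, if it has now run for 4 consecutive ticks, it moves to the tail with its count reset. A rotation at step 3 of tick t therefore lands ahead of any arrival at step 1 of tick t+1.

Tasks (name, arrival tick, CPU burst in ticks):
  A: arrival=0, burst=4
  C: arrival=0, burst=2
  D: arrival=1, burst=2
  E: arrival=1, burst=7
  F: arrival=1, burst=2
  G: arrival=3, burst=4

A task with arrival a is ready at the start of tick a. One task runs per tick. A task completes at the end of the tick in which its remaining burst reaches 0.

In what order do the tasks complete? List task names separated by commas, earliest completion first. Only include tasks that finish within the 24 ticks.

completion order = A, C, D, F, G, E

t=0: queue=[A,C] q_used=0 → run A
t=1: queue=[A,C,D,E,F] q_used=1 → run A
t=2: queue=[A,C,D,E,F] q_used=2 → run A
t=3: queue=[A,C,D,E,F,G] q_used=3 → run A
t=4: queue=[C,D,E,F,G] q_used=0 → run C
t=5: queue=[C,D,E,F,G] q_used=1 → run C
t=6: queue=[D,E,F,G] q_used=0 → run D
t=7: queue=[D,E,F,G] q_used=1 → run D
t=8: queue=[E,F,G] q_used=0 → run E
t=9: queue=[E,F,G] q_used=1 → run E
t=10: queue=[E,F,G] q_used=2 → run E
t=11: queue=[E,F,G] q_used=3 → run E
t=12: queue=[F,G,E] q_used=0 → run F
t=13: queue=[F,G,E] q_used=1 → run F
t=14: queue=[G,E] q_used=0 → run G
t=15: queue=[G,E] q_used=1 → run G
t=16: queue=[G,E] q_used=2 → run G
t=17: queue=[G,E] q_used=3 → run G
t=18: queue=[E] q_used=0 → run E
t=19: queue=[E] q_used=1 → run E
t=20: queue=[E] q_used=2 → run E
t=21: (idle)
t=22: (idle)
t=23: (idle)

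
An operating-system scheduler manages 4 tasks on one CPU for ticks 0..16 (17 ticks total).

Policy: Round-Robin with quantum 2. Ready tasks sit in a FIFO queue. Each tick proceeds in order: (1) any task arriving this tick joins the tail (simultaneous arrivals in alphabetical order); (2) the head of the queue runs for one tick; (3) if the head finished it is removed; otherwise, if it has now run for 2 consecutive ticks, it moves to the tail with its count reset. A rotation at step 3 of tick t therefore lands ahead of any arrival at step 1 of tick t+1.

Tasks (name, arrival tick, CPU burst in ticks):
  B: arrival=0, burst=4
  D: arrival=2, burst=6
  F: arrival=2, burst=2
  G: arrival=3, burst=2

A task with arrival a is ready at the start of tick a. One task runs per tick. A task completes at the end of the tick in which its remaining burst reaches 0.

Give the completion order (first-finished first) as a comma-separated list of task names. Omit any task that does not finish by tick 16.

completion order = B, F, G, D

t=0: queue=[B] q_used=0 → run B
t=1: queue=[B] q_used=1 → run B
t=2: queue=[B,D,F] q_used=0 → run B
t=3: queue=[B,D,F,G] q_used=1 → run B
t=4: queue=[D,F,G] q_used=0 → run D
t=5: queue=[D,F,G] q_used=1 → run D
t=6: queue=[F,G,D] q_used=0 → run F
t=7: queue=[F,G,D] q_used=1 → run F
t=8: queue=[G,D] q_used=0 → run G
t=9: queue=[G,D] q_used=1 → run G
t=10: queue=[D] q_used=0 → run D
t=11: queue=[D] q_used=1 → run D
t=12: queue=[D] q_used=0 → run D
t=13: queue=[D] q_used=1 → run D
t=14: (idle)
t=15: (idle)
t=16: (idle)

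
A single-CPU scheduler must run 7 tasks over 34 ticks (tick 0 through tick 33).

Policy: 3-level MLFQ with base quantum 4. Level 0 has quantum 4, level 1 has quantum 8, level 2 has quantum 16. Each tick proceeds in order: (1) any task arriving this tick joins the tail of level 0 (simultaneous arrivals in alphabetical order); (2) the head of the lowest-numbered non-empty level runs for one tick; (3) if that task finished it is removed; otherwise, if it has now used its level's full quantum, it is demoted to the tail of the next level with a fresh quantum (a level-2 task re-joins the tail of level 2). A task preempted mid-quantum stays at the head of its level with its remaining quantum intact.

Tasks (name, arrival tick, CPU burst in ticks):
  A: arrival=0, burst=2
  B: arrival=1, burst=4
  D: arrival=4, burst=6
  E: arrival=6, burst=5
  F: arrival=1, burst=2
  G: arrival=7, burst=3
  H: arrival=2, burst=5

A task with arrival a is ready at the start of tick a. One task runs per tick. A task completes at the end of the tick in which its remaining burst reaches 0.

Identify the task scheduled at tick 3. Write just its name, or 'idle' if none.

t=0: L0/L1/L2 = A/-/- → run A
t=1: L0/L1/L2 = ABF/-/- → run A
t=2: L0/L1/L2 = BFH/-/- → run B
t=3: L0/L1/L2 = BFH/-/- → run B
t=4: L0/L1/L2 = BFHD/-/- → run B
t=5: L0/L1/L2 = BFHD/-/- → run B
t=6: L0/L1/L2 = FHDE/-/- → run F
t=7: L0/L1/L2 = FHDEG/-/- → run F
t=8: L0/L1/L2 = HDEG/-/- → run H
t=9: L0/L1/L2 = HDEG/-/- → run H
t=10: L0/L1/L2 = HDEG/-/- → run H
t=11: L0/L1/L2 = HDEG/-/- → run H
t=12: L0/L1/L2 = DEG/H/- → run D
t=13: L0/L1/L2 = DEG/H/- → run D
t=14: L0/L1/L2 = DEG/H/- → run D
t=15: L0/L1/L2 = DEG/H/- → run D
t=16: L0/L1/L2 = EG/HD/- → run E
t=17: L0/L1/L2 = EG/HD/- → run E
t=18: L0/L1/L2 = EG/HD/- → run E
t=19: L0/L1/L2 = EG/HD/- → run E
t=20: L0/L1/L2 = G/HDE/- → run G
t=21: L0/L1/L2 = G/HDE/- → run G
t=22: L0/L1/L2 = G/HDE/- → run G
t=23: L0/L1/L2 = -/HDE/- → run H
t=24: L0/L1/L2 = -/DE/- → run D
t=25: L0/L1/L2 = -/DE/- → run D
t=26: L0/L1/L2 = -/E/- → run E
t=27: (idle)
t=28: (idle)
t=29: (idle)
t=30: (idle)
t=31: (idle)
t=32: (idle)
t=33: (idle)

running at tick 3 = B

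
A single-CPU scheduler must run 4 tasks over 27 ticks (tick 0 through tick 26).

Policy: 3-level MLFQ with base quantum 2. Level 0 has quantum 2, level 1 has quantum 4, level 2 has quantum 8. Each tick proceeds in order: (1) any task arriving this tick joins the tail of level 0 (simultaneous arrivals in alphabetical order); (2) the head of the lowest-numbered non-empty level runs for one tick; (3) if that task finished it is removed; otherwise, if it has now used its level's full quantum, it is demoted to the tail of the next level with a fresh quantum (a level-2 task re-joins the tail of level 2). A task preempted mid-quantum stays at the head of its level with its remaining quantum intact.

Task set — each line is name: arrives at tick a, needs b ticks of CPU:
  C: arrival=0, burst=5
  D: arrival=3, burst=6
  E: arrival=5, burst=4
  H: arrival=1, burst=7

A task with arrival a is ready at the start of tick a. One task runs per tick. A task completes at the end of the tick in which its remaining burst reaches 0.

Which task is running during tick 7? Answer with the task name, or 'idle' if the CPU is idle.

running at tick 7 = E

t=0: L0/L1/L2 = C/-/- → run C
t=1: L0/L1/L2 = CH/-/- → run C
t=2: L0/L1/L2 = H/C/- → run H
t=3: L0/L1/L2 = HD/C/- → run H
t=4: L0/L1/L2 = D/CH/- → run D
t=5: L0/L1/L2 = DE/CH/- → run D
t=6: L0/L1/L2 = E/CHD/- → run E
t=7: L0/L1/L2 = E/CHD/- → run E
t=8: L0/L1/L2 = -/CHDE/- → run C
t=9: L0/L1/L2 = -/CHDE/- → run C
t=10: L0/L1/L2 = -/CHDE/- → run C
t=11: L0/L1/L2 = -/HDE/- → run H
t=12: L0/L1/L2 = -/HDE/- → run H
t=13: L0/L1/L2 = -/HDE/- → run H
t=14: L0/L1/L2 = -/HDE/- → run H
t=15: L0/L1/L2 = -/DE/H → run D
t=16: L0/L1/L2 = -/DE/H → run D
t=17: L0/L1/L2 = -/DE/H → run D
t=18: L0/L1/L2 = -/DE/H → run D
t=19: L0/L1/L2 = -/E/H → run E
t=20: L0/L1/L2 = -/E/H → run E
t=21: L0/L1/L2 = -/-/H → run H
t=22: (idle)
t=23: (idle)
t=24: (idle)
t=25: (idle)
t=26: (idle)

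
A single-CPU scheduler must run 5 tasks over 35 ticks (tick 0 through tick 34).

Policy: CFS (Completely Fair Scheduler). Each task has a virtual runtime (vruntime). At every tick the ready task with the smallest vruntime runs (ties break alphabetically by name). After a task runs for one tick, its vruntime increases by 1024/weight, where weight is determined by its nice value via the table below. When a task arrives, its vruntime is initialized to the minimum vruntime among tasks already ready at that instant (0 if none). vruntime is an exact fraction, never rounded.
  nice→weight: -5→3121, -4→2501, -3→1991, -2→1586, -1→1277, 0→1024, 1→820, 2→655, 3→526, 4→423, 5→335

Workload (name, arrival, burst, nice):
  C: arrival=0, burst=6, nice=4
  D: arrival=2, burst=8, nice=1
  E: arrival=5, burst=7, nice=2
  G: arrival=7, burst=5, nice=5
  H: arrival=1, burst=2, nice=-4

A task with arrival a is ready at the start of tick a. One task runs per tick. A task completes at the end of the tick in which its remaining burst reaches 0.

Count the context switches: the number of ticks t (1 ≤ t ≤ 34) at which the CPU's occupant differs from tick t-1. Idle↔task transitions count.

context switches = 25

t=0: vr[C=0] → run C
t=1: vr[C=1024/423 H=1024/423] → run C
t=2: vr[C=2048/423 D=1024/423 H=1024/423] → run D
t=3: vr[C=2048/423 D=318208/86715 H=1024/423] → run H
t=4: vr[C=2048/423 D=318208/86715 H=2994176/1057923] → run H
t=5: vr[C=2048/423 D=318208/86715 E=318208/86715] → run D
t=6: vr[C=2048/423 D=426496/86715 E=318208/86715] → run E
t=7: vr[C=2048/423 D=426496/86715 E=11888896/2271933 G=2048/423] → run C
t=8: vr[C=1024/141 D=426496/86715 E=11888896/2271933 G=2048/423] → run G
t=9: vr[C=1024/141 D=426496/86715 E=11888896/2271933 G=1119232/141705] → run D
t=10: vr[C=1024/141 D=534784/86715 E=11888896/2271933 G=1119232/141705] → run E
t=11: vr[C=1024/141 D=534784/86715 E=77203712/11359665 G=1119232/141705] → run D
t=12: vr[C=1024/141 D=643072/86715 E=77203712/11359665 G=1119232/141705] → run E
t=13: vr[C=1024/141 D=643072/86715 E=94962944/11359665 G=1119232/141705] → run C
t=14: vr[C=4096/423 D=643072/86715 E=94962944/11359665 G=1119232/141705] → run D
t=15: vr[C=4096/423 D=150272/17343 E=94962944/11359665 G=1119232/141705] → run G
t=16: vr[C=4096/423 D=150272/17343 E=94962944/11359665 G=1552384/141705] → run E
t=17: vr[C=4096/423 D=150272/17343 E=112722176/11359665 G=1552384/141705] → run D
t=18: vr[C=4096/423 D=859648/86715 E=112722176/11359665 G=1552384/141705] → run C
t=19: vr[C=5120/423 D=859648/86715 E=112722176/11359665 G=1552384/141705] → run D
t=20: vr[C=5120/423 D=967936/86715 E=112722176/11359665 G=1552384/141705] → run E
t=21: vr[C=5120/423 D=967936/86715 E=130481408/11359665 G=1552384/141705] → run G
t=22: vr[C=5120/423 D=967936/86715 E=130481408/11359665 G=1985536/141705] → run D
t=23: vr[C=5120/423 E=130481408/11359665 G=1985536/141705] → run E
t=24: vr[C=5120/423 E=29648128/2271933 G=1985536/141705] → run C
t=25: vr[E=29648128/2271933 G=1985536/141705] → run E
t=26: vr[G=1985536/141705] → run G
t=27: vr[G=2418688/141705] → run G
t=28: (idle)
t=29: (idle)
t=30: (idle)
t=31: (idle)
t=32: (idle)
t=33: (idle)
t=34: (idle)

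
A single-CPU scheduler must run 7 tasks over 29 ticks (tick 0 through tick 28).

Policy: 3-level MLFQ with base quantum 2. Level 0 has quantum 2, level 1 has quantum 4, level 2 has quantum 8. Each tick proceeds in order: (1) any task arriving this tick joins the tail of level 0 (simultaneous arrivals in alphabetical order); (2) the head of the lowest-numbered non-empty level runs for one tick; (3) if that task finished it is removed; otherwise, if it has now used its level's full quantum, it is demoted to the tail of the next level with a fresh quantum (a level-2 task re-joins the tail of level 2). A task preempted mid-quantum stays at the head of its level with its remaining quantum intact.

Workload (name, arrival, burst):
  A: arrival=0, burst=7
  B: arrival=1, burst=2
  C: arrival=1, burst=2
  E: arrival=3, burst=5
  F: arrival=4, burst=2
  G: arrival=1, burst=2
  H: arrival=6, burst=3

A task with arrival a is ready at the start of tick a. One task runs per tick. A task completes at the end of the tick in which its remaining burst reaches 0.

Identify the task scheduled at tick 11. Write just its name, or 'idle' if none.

t=0: L0/L1/L2 = A/-/- → run A
t=1: L0/L1/L2 = ABCG/-/- → run A
t=2: L0/L1/L2 = BCG/A/- → run B
t=3: L0/L1/L2 = BCGE/A/- → run B
t=4: L0/L1/L2 = CGEF/A/- → run C
t=5: L0/L1/L2 = CGEF/A/- → run C
t=6: L0/L1/L2 = GEFH/A/- → run G
t=7: L0/L1/L2 = GEFH/A/- → run G
t=8: L0/L1/L2 = EFH/A/- → run E
t=9: L0/L1/L2 = EFH/A/- → run E
t=10: L0/L1/L2 = FH/AE/- → run F
t=11: L0/L1/L2 = FH/AE/- → run F
t=12: L0/L1/L2 = H/AE/- → run H
t=13: L0/L1/L2 = H/AE/- → run H
t=14: L0/L1/L2 = -/AEH/- → run A
t=15: L0/L1/L2 = -/AEH/- → run A
t=16: L0/L1/L2 = -/AEH/- → run A
t=17: L0/L1/L2 = -/AEH/- → run A
t=18: L0/L1/L2 = -/EH/A → run E
t=19: L0/L1/L2 = -/EH/A → run E
t=20: L0/L1/L2 = -/EH/A → run E
t=21: L0/L1/L2 = -/H/A → run H
t=22: L0/L1/L2 = -/-/A → run A
t=23: (idle)
t=24: (idle)
t=25: (idle)
t=26: (idle)
t=27: (idle)
t=28: (idle)

running at tick 11 = F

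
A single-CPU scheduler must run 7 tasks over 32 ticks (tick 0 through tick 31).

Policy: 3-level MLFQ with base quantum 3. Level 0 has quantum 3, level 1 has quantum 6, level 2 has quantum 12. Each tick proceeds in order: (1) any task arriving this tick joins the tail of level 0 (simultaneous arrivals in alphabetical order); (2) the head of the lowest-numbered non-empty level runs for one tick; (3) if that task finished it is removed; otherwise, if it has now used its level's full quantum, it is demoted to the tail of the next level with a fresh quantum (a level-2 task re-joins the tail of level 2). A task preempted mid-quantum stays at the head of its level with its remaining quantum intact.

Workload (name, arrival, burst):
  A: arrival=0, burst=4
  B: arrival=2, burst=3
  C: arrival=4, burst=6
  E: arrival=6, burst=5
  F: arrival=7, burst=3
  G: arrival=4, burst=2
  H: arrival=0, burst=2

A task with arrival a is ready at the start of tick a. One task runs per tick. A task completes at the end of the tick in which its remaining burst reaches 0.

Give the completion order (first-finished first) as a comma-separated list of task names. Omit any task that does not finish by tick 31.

t=0: L0/L1/L2 = AH/-/- → run A
t=1: L0/L1/L2 = AH/-/- → run A
t=2: L0/L1/L2 = AHB/-/- → run A
t=3: L0/L1/L2 = HB/A/- → run H
t=4: L0/L1/L2 = HBCG/A/- → run H
t=5: L0/L1/L2 = BCG/A/- → run B
t=6: L0/L1/L2 = BCGE/A/- → run B
t=7: L0/L1/L2 = BCGEF/A/- → run B
t=8: L0/L1/L2 = CGEF/A/- → run C
t=9: L0/L1/L2 = CGEF/A/- → run C
t=10: L0/L1/L2 = CGEF/A/- → run C
t=11: L0/L1/L2 = GEF/AC/- → run G
t=12: L0/L1/L2 = GEF/AC/- → run G
t=13: L0/L1/L2 = EF/AC/- → run E
t=14: L0/L1/L2 = EF/AC/- → run E
t=15: L0/L1/L2 = EF/AC/- → run E
t=16: L0/L1/L2 = F/ACE/- → run F
t=17: L0/L1/L2 = F/ACE/- → run F
t=18: L0/L1/L2 = F/ACE/- → run F
t=19: L0/L1/L2 = -/ACE/- → run A
t=20: L0/L1/L2 = -/CE/- → run C
t=21: L0/L1/L2 = -/CE/- → run C
t=22: L0/L1/L2 = -/CE/- → run C
t=23: L0/L1/L2 = -/E/- → run E
t=24: L0/L1/L2 = -/E/- → run E
t=25: (idle)
t=26: (idle)
t=27: (idle)
t=28: (idle)
t=29: (idle)
t=30: (idle)
t=31: (idle)

completion order = H, B, G, F, A, C, E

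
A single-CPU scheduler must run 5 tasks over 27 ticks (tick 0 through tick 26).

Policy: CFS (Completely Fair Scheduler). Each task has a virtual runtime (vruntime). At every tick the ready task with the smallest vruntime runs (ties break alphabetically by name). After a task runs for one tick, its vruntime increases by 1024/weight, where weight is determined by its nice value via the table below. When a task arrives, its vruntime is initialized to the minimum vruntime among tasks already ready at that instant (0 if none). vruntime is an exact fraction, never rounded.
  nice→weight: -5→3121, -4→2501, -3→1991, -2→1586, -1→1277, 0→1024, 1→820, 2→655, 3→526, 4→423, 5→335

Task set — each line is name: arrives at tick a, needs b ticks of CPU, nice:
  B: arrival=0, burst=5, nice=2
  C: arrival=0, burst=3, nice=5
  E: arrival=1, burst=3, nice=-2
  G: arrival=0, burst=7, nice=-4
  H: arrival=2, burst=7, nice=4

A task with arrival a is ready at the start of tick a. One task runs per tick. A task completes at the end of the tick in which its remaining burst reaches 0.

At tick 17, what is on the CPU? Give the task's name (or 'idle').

running at tick 17 = B

t=0: vr[B=0 C=0 G=0] → run B
t=1: vr[B=1024/655 C=0 E=0 G=0] → run C
t=2: vr[B=1024/655 C=1024/335 E=0 G=0 H=0] → run E
t=3: vr[B=1024/655 C=1024/335 E=512/793 G=0 H=0] → run G
t=4: vr[B=1024/655 C=1024/335 E=512/793 G=1024/2501 H=0] → run H
t=5: vr[B=1024/655 C=1024/335 E=512/793 G=1024/2501 H=1024/423] → run G
t=6: vr[B=1024/655 C=1024/335 E=512/793 G=2048/2501 H=1024/423] → run E
t=7: vr[B=1024/655 C=1024/335 E=1024/793 G=2048/2501 H=1024/423] → run G
t=8: vr[B=1024/655 C=1024/335 E=1024/793 G=3072/2501 H=1024/423] → run G
t=9: vr[B=1024/655 C=1024/335 E=1024/793 G=4096/2501 H=1024/423] → run E
t=10: vr[B=1024/655 C=1024/335 G=4096/2501 H=1024/423] → run B
t=11: vr[B=2048/655 C=1024/335 G=4096/2501 H=1024/423] → run G
t=12: vr[B=2048/655 C=1024/335 G=5120/2501 H=1024/423] → run G
t=13: vr[B=2048/655 C=1024/335 G=6144/2501 H=1024/423] → run H
t=14: vr[B=2048/655 C=1024/335 G=6144/2501 H=2048/423] → run G
t=15: vr[B=2048/655 C=1024/335 H=2048/423] → run C
t=16: vr[B=2048/655 C=2048/335 H=2048/423] → run B
t=17: vr[B=3072/655 C=2048/335 H=2048/423] → run B
t=18: vr[B=4096/655 C=2048/335 H=2048/423] → run H
t=19: vr[B=4096/655 C=2048/335 H=1024/141] → run C
t=20: vr[B=4096/655 H=1024/141] → run B
t=21: vr[H=1024/141] → run H
t=22: vr[H=4096/423] → run H
t=23: vr[H=5120/423] → run H
t=24: vr[H=2048/141] → run H
t=25: (idle)
t=26: (idle)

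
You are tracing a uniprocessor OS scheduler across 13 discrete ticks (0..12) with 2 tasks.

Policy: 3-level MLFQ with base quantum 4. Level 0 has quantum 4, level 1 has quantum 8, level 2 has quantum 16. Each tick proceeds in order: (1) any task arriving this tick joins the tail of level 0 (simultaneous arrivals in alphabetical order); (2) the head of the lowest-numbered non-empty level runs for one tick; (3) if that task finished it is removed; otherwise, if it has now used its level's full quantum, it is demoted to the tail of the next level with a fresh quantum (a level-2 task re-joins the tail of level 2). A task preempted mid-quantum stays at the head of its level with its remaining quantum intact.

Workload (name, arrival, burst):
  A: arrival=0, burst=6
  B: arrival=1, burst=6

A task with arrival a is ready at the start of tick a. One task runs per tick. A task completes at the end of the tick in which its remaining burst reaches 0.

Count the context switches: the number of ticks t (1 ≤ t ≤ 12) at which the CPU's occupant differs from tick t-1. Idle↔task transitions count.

t=0: L0/L1/L2 = A/-/- → run A
t=1: L0/L1/L2 = AB/-/- → run A
t=2: L0/L1/L2 = AB/-/- → run A
t=3: L0/L1/L2 = AB/-/- → run A
t=4: L0/L1/L2 = B/A/- → run B
t=5: L0/L1/L2 = B/A/- → run B
t=6: L0/L1/L2 = B/A/- → run B
t=7: L0/L1/L2 = B/A/- → run B
t=8: L0/L1/L2 = -/AB/- → run A
t=9: L0/L1/L2 = -/AB/- → run A
t=10: L0/L1/L2 = -/B/- → run B
t=11: L0/L1/L2 = -/B/- → run B
t=12: (idle)

context switches = 4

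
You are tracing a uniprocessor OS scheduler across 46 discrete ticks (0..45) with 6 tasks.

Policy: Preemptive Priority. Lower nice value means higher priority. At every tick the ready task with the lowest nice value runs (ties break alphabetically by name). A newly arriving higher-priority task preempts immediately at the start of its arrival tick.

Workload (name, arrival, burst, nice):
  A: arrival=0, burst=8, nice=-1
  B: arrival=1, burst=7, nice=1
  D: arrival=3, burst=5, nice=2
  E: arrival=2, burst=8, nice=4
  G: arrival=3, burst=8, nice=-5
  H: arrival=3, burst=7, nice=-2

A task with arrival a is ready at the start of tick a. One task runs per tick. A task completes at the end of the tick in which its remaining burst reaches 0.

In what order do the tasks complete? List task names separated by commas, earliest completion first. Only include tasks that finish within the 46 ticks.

t=0: ready={A} → run A
t=1: ready={A,B} → run A
t=2: ready={A,B,E} → run A
t=3: ready={A,B,D,E,G,H} → run G
t=4: ready={A,B,D,E,G,H} → run G
t=5: ready={A,B,D,E,G,H} → run G
t=6: ready={A,B,D,E,G,H} → run G
t=7: ready={A,B,D,E,G,H} → run G
t=8: ready={A,B,D,E,G,H} → run G
t=9: ready={A,B,D,E,G,H} → run G
t=10: ready={A,B,D,E,G,H} → run G
t=11: ready={A,B,D,E,H} → run H
t=12: ready={A,B,D,E,H} → run H
t=13: ready={A,B,D,E,H} → run H
t=14: ready={A,B,D,E,H} → run H
t=15: ready={A,B,D,E,H} → run H
t=16: ready={A,B,D,E,H} → run H
t=17: ready={A,B,D,E,H} → run H
t=18: ready={A,B,D,E} → run A
t=19: ready={A,B,D,E} → run A
t=20: ready={A,B,D,E} → run A
t=21: ready={A,B,D,E} → run A
t=22: ready={A,B,D,E} → run A
t=23: ready={B,D,E} → run B
t=24: ready={B,D,E} → run B
t=25: ready={B,D,E} → run B
t=26: ready={B,D,E} → run B
t=27: ready={B,D,E} → run B
t=28: ready={B,D,E} → run B
t=29: ready={B,D,E} → run B
t=30: ready={D,E} → run D
t=31: ready={D,E} → run D
t=32: ready={D,E} → run D
t=33: ready={D,E} → run D
t=34: ready={D,E} → run D
t=35: ready={E} → run E
t=36: ready={E} → run E
t=37: ready={E} → run E
t=38: ready={E} → run E
t=39: ready={E} → run E
t=40: ready={E} → run E
t=41: ready={E} → run E
t=42: ready={E} → run E
t=43: (idle)
t=44: (idle)
t=45: (idle)

completion order = G, H, A, B, D, E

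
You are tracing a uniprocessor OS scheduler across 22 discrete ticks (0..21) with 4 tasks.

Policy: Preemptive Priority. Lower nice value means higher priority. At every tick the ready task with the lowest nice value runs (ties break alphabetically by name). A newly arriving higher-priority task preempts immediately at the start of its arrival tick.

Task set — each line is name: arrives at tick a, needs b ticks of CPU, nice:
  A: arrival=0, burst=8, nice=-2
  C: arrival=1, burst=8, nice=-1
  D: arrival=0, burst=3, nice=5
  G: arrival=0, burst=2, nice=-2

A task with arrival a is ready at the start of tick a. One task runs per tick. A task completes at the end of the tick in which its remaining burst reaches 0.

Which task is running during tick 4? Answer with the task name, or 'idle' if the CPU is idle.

t=0: ready={A,D,G} → run A
t=1: ready={A,C,D,G} → run A
t=2: ready={A,C,D,G} → run A
t=3: ready={A,C,D,G} → run A
t=4: ready={A,C,D,G} → run A
t=5: ready={A,C,D,G} → run A
t=6: ready={A,C,D,G} → run A
t=7: ready={A,C,D,G} → run A
t=8: ready={C,D,G} → run G
t=9: ready={C,D,G} → run G
t=10: ready={C,D} → run C
t=11: ready={C,D} → run C
t=12: ready={C,D} → run C
t=13: ready={C,D} → run C
t=14: ready={C,D} → run C
t=15: ready={C,D} → run C
t=16: ready={C,D} → run C
t=17: ready={C,D} → run C
t=18: ready={D} → run D
t=19: ready={D} → run D
t=20: ready={D} → run D
t=21: (idle)

running at tick 4 = A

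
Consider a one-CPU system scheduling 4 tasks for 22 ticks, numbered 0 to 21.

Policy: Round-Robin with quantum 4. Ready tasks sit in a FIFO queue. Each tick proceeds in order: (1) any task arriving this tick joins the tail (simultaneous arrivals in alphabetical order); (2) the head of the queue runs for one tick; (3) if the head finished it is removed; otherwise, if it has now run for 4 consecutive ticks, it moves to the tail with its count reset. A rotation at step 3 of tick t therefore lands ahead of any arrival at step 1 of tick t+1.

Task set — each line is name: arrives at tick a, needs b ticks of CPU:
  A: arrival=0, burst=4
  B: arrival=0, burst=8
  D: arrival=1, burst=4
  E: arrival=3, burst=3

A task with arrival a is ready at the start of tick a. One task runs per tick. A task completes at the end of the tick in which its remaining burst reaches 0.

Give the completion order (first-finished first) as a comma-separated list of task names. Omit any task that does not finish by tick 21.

completion order = A, D, E, B

t=0: queue=[A,B] q_used=0 → run A
t=1: queue=[A,B,D] q_used=1 → run A
t=2: queue=[A,B,D] q_used=2 → run A
t=3: queue=[A,B,D,E] q_used=3 → run A
t=4: queue=[B,D,E] q_used=0 → run B
t=5: queue=[B,D,E] q_used=1 → run B
t=6: queue=[B,D,E] q_used=2 → run B
t=7: queue=[B,D,E] q_used=3 → run B
t=8: queue=[D,E,B] q_used=0 → run D
t=9: queue=[D,E,B] q_used=1 → run D
t=10: queue=[D,E,B] q_used=2 → run D
t=11: queue=[D,E,B] q_used=3 → run D
t=12: queue=[E,B] q_used=0 → run E
t=13: queue=[E,B] q_used=1 → run E
t=14: queue=[E,B] q_used=2 → run E
t=15: queue=[B] q_used=0 → run B
t=16: queue=[B] q_used=1 → run B
t=17: queue=[B] q_used=2 → run B
t=18: queue=[B] q_used=3 → run B
t=19: (idle)
t=20: (idle)
t=21: (idle)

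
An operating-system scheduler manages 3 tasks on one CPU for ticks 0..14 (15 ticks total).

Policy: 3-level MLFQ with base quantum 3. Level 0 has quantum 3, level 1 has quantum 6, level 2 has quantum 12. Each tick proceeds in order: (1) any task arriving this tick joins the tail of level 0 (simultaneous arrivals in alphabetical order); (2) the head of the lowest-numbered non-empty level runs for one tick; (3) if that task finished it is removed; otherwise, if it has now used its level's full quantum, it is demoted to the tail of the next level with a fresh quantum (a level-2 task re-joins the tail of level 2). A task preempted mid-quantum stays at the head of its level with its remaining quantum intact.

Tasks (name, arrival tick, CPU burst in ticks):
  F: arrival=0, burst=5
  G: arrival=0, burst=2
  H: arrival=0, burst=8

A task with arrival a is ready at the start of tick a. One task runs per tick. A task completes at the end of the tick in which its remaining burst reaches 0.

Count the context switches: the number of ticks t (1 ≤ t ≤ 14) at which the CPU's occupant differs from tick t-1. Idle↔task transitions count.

context switches = 4

t=0: L0/L1/L2 = FGH/-/- → run F
t=1: L0/L1/L2 = FGH/-/- → run F
t=2: L0/L1/L2 = FGH/-/- → run F
t=3: L0/L1/L2 = GH/F/- → run G
t=4: L0/L1/L2 = GH/F/- → run G
t=5: L0/L1/L2 = H/F/- → run H
t=6: L0/L1/L2 = H/F/- → run H
t=7: L0/L1/L2 = H/F/- → run H
t=8: L0/L1/L2 = -/FH/- → run F
t=9: L0/L1/L2 = -/FH/- → run F
t=10: L0/L1/L2 = -/H/- → run H
t=11: L0/L1/L2 = -/H/- → run H
t=12: L0/L1/L2 = -/H/- → run H
t=13: L0/L1/L2 = -/H/- → run H
t=14: L0/L1/L2 = -/H/- → run H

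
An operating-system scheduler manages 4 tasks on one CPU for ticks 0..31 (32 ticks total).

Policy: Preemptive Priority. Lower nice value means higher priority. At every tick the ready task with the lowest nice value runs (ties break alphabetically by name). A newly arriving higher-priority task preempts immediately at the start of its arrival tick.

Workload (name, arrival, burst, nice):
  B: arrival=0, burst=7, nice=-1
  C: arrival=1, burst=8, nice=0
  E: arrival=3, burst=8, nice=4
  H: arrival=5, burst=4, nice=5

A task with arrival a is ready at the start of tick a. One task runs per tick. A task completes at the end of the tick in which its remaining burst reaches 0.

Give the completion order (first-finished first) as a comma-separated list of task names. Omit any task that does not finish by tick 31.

t=0: ready={B} → run B
t=1: ready={B,C} → run B
t=2: ready={B,C} → run B
t=3: ready={B,C,E} → run B
t=4: ready={B,C,E} → run B
t=5: ready={B,C,E,H} → run B
t=6: ready={B,C,E,H} → run B
t=7: ready={C,E,H} → run C
t=8: ready={C,E,H} → run C
t=9: ready={C,E,H} → run C
t=10: ready={C,E,H} → run C
t=11: ready={C,E,H} → run C
t=12: ready={C,E,H} → run C
t=13: ready={C,E,H} → run C
t=14: ready={C,E,H} → run C
t=15: ready={E,H} → run E
t=16: ready={E,H} → run E
t=17: ready={E,H} → run E
t=18: ready={E,H} → run E
t=19: ready={E,H} → run E
t=20: ready={E,H} → run E
t=21: ready={E,H} → run E
t=22: ready={E,H} → run E
t=23: ready={H} → run H
t=24: ready={H} → run H
t=25: ready={H} → run H
t=26: ready={H} → run H
t=27: (idle)
t=28: (idle)
t=29: (idle)
t=30: (idle)
t=31: (idle)

completion order = B, C, E, H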